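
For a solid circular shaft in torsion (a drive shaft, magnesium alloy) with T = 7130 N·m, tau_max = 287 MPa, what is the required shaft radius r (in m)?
Model: a solid circular shaft in torsion, so tau_max = (2·T) / (π·r^3).
Solve for r: r = ((2·T) / (π·tau_max))^(1/3).
Convert to SI units:
  tau_max = 287 MPa = 2.87 × 10⁸ Pa
Substitute:
  r = ((2 × 7130) / (π × (2.87 × 10⁸)))^(1/3)
  r = 0.0251 m
Final answer: r = 0.0251 m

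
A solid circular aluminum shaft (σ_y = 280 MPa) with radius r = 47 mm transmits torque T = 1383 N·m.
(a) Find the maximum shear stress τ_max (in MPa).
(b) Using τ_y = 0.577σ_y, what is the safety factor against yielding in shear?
(a) For a solid circular shaft, τ_max = T·r/J with J = π·r^4/2, i.e. τ_max = 2·T / (π·r^3). Convert r = 47 mm = 0.047 m.
  τ_max = (2 × 1383) / (π × 0.047^3) = 8.48 × 10⁶ Pa = 8.48 MPa
(b) τ_y = 0.577 × 280 = 161.56 MPa
  SF = τ_y/τ_max = 161.56 / 8.48 = 19.05
Final answer: (a) τ_max = 8.48 MPa, (b) SF = 19.05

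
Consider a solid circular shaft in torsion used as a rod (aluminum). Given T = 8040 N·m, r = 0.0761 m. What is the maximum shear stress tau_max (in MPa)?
Model: a solid circular shaft in torsion, so tau_max = (2·T) / (π·r^3).
Substitute:
  tau_max = (2 × 8040) / (π × 0.0761^3)
  tau_max = 1.161 × 10⁷ Pa
Convert: tau_max = 1.161 × 10⁷ Pa = 11.61 MPa
Final answer: tau_max = 11.61 MPa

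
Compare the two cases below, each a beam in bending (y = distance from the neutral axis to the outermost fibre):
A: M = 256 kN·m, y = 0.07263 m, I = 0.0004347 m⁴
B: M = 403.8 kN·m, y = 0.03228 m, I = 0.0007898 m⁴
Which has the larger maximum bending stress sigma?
Model: a beam in bending (y = distance from the neutral axis to the outermost fibre), so sigma = (M·y) / I (SI units).
  A: sigma = (256000 × 0.07263) / 0.0004347 = 4.277 × 10⁷ Pa = 42.77 MPa
  B: sigma = (403800 × 0.03228) / 0.0007898 = 1.65 × 10⁷ Pa = 16.5 MPa
42.77 MPa > 16.5 MPa, so A is larger.
Final answer: A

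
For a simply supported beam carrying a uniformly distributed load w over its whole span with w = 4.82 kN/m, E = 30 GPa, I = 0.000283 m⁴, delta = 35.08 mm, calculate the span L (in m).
Model: a simply supported beam carrying a uniformly distributed load w over its whole span, so delta = (5·w·L^4) / (384·E·I).
Solve for L: L = ((384·delta·E·I) / (5·w))^(1/4).
Convert to SI units:
  w = 4.82 kN/m = 4820 N/m
  E = 30 GPa = 3 × 10¹⁰ Pa
  delta = 35.08 mm = 0.03508 m
Substitute:
  L = ((384 × 0.03508 × (3 × 10¹⁰) × 0.000283) / (5 × 4820))^(1/4)
  L = 8.3 m
Final answer: L = 8.3 m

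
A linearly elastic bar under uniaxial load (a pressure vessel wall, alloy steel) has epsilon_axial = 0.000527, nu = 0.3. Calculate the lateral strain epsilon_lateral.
Model: a linearly elastic bar under uniaxial load, so epsilon_lateral = -nu·epsilon_axial.
Substitute:
  epsilon_lateral = -(0.3 × 0.000527)
  epsilon_lateral = -0.0001581
Final answer: epsilon_lateral = -0.0001581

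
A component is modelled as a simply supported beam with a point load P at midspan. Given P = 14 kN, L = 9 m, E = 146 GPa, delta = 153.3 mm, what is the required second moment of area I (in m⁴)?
Model: a simply supported beam with a point load P at midspan, so delta = (P·L^3) / (48·E·I).
Solve for I: I = (P·L^3) / (48·delta·E).
Convert to SI units:
  P = 14 kN = 14000 N
  E = 146 GPa = 1.46 × 10¹¹ Pa
  delta = 153.3 mm = 0.1533 m
Substitute:
  I = (14000 × 9^3) / (48 × 0.1533 × (1.46 × 10¹¹))
  I = 9.5 × 10⁻⁶ m⁴
Final answer: I = 9.5 × 10⁻⁶ m⁴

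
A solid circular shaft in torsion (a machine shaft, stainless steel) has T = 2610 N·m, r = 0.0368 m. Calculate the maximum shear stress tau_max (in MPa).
Model: a solid circular shaft in torsion, so tau_max = (2·T) / (π·r^3).
Substitute:
  tau_max = (2 × 2610) / (π × 0.0368^3)
  tau_max = 3.334 × 10⁷ Pa
Convert: tau_max = 3.334 × 10⁷ Pa = 33.34 MPa
Final answer: tau_max = 33.34 MPa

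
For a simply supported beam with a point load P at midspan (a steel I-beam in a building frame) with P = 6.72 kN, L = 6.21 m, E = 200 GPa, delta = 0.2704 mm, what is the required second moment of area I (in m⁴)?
Model: a simply supported beam with a point load P at midspan, so delta = (P·L^3) / (48·E·I).
Solve for I: I = (P·L^3) / (48·delta·E).
Convert to SI units:
  P = 6.72 kN = 6720 N
  E = 200 GPa = 2 × 10¹¹ Pa
  delta = 0.2704 mm = 0.0002704 m
Substitute:
  I = (6720 × 6.21^3) / (48 × 0.0002704 × (2 × 10¹¹))
  I = 0.00062 m⁴
Final answer: I = 0.00062 m⁴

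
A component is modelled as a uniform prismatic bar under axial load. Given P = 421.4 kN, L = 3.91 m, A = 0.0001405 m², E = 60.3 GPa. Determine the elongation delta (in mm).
Model: a uniform prismatic bar under axial load, so delta = (P·L) / (A·E).
Convert to SI units:
  P = 421.4 kN = 421400 N
  E = 60.3 GPa = 6.03 × 10¹⁰ Pa
Substitute:
  delta = (421400 × 3.91) / (0.0001405 × (6.03 × 10¹⁰))
  delta = 0.1945 m
Convert: delta = 0.1945 m = 194.5 mm
Final answer: delta = 194.5 mm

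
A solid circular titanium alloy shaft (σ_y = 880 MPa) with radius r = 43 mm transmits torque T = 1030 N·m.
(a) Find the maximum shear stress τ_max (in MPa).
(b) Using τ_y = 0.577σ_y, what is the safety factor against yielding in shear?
(a) For a solid circular shaft, τ_max = T·r/J with J = π·r^4/2, i.e. τ_max = 2·T / (π·r^3). Convert r = 43 mm = 0.043 m.
  τ_max = (2 × 1030) / (π × 0.043^3) = 8.247 × 10⁶ Pa = 8.247 MPa
(b) τ_y = 0.577 × 880 = 507.76 MPa
  SF = τ_y/τ_max = 507.76 / 8.247 = 61.57
Final answer: (a) τ_max = 8.247 MPa, (b) SF = 61.57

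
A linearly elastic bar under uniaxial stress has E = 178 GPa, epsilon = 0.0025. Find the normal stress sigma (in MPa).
Model: a linearly elastic bar under uniaxial stress, so sigma = E·epsilon.
Convert to SI units:
  E = 178 GPa = 1.78 × 10¹¹ Pa
Substitute:
  sigma = (1.78 × 10¹¹) × 0.0025
  sigma = 4.45 × 10⁸ Pa
Convert: sigma = 4.45 × 10⁸ Pa = 445 MPa
Final answer: sigma = 445 MPa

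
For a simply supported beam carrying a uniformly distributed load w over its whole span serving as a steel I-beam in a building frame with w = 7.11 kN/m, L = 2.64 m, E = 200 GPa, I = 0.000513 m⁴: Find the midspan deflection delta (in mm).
Model: a simply supported beam carrying a uniformly distributed load w over its whole span, so delta = (5·w·L^4) / (384·E·I).
Convert to SI units:
  w = 7.11 kN/m = 7110 N/m
  E = 200 GPa = 2 × 10¹¹ Pa
Substitute:
  delta = (5 × 7110 × 2.64^4) / (384 × (2 × 10¹¹) × 0.000513)
  delta = 4.383 × 10⁻⁵ m
Convert: delta = 4.383 × 10⁻⁵ m = 0.04383 mm
Final answer: delta = 0.04383 mm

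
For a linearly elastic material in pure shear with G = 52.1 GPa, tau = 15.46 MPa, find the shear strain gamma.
Model: a linearly elastic material in pure shear, so tau = G·gamma.
Solve for gamma: gamma = tau / G.
Convert to SI units:
  G = 52.1 GPa = 5.21 × 10¹⁰ Pa
  tau = 15.46 MPa = 1.546 × 10⁷ Pa
Substitute:
  gamma = (1.546 × 10⁷) / (5.21 × 10¹⁰)
  gamma = 0.0002967
Final answer: gamma = 0.0002967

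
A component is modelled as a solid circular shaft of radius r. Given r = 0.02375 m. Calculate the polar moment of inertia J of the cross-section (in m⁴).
Model: a solid circular shaft of radius r, so J = (π·r^4) / 2.
Substitute:
  J = (π × 0.02375^4) / 2
  J = 4.998 × 10⁻⁷ m⁴
Final answer: J = 4.998 × 10⁻⁷ m⁴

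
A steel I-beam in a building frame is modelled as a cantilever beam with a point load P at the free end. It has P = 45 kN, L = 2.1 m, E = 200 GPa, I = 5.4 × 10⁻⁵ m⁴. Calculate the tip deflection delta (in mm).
Model: a cantilever beam with a point load P at the free end, so delta = (P·L^3) / (3·E·I).
Convert to SI units:
  P = 45 kN = 45000 N
  E = 200 GPa = 2 × 10¹¹ Pa
Substitute:
  delta = (45000 × 2.1^3) / (3 × (2 × 10¹¹) × (5.4 × 10⁻⁵))
  delta = 0.01286 m
Convert: delta = 0.01286 m = 12.86 mm
Final answer: delta = 12.86 mm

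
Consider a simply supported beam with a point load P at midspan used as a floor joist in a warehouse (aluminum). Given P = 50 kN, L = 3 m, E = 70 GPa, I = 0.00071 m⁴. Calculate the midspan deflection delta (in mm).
Model: a simply supported beam with a point load P at midspan, so delta = (P·L^3) / (48·E·I).
Convert to SI units:
  P = 50 kN = 50000 N
  E = 70 GPa = 7 × 10¹⁰ Pa
Substitute:
  delta = (50000 × 3^3) / (48 × (7 × 10¹⁰) × 0.00071)
  delta = 0.0005659 m
Convert: delta = 0.0005659 m = 0.5659 mm
Final answer: delta = 0.5659 mm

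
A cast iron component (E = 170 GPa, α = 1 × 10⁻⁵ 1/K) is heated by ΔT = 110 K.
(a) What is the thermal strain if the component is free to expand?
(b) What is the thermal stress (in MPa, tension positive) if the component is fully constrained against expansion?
(a) Free thermal strain ε_th = α·ΔT = (1 × 10⁻⁵) × 110 = 0.0011
(b) Fully constrained, the expansion is suppressed, so σ = -E·α·ΔT. Convert E = 170 GPa = 1.7 × 10¹¹ Pa.
  σ = -(1.7 × 10¹¹) × (1 × 10⁻⁵) × 110 = -1.87 × 10⁸ Pa = -187 MPa (compressive)
Final answer: (a) ε_th = 0.0011, (b) σ = -187 MPa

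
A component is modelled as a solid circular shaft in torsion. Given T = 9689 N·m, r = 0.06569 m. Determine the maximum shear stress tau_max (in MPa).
Model: a solid circular shaft in torsion, so tau_max = (2·T) / (π·r^3).
Substitute:
  tau_max = (2 × 9689) / (π × 0.06569^3)
  tau_max = 2.176 × 10⁷ Pa
Convert: tau_max = 2.176 × 10⁷ Pa = 21.76 MPa
Final answer: tau_max = 21.76 MPa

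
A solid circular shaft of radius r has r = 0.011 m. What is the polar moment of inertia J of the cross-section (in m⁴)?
Model: a solid circular shaft of radius r, so J = (π·r^4) / 2.
Substitute:
  J = (π × 0.011^4) / 2
  J = 2.3 × 10⁻⁸ m⁴
Final answer: J = 2.3 × 10⁻⁸ m⁴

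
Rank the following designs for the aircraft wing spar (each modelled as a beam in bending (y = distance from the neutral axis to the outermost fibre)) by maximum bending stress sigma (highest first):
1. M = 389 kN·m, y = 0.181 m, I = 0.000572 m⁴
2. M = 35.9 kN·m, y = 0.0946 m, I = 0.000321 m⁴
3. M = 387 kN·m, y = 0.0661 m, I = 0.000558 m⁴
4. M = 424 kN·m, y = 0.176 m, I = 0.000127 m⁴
Model: a beam in bending (y = distance from the neutral axis to the outermost fibre), so sigma = (M·y) / I (SI units).
  Case 1: sigma = (389000 × 0.181) / 0.000572 = 1.231 × 10⁸ Pa = 123.1 MPa
  Case 2: sigma = (35900 × 0.0946) / 0.000321 = 1.058 × 10⁷ Pa = 10.58 MPa
  Case 3: sigma = (387000 × 0.0661) / 0.000558 = 4.584 × 10⁷ Pa = 45.84 MPa
  Case 4: sigma = (424000 × 0.176) / 0.000127 = 5.876 × 10⁸ Pa = 587.6 MPa
Ordering: 587.6 MPa (case 4) > 123.1 MPa (case 1) > 45.84 MPa (case 3) > 10.58 MPa (case 2)
Final answer: 4, 1, 3, 2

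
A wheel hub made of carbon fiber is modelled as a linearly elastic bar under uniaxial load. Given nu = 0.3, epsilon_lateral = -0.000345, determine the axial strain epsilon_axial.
Model: a linearly elastic bar under uniaxial load, so epsilon_lateral = -nu·epsilon_axial.
Solve for epsilon_axial: epsilon_axial = -epsilon_lateral / nu.
Substitute:
  epsilon_axial = -(-0.000345) / 0.3
  epsilon_axial = 0.00115
Final answer: epsilon_axial = 0.00115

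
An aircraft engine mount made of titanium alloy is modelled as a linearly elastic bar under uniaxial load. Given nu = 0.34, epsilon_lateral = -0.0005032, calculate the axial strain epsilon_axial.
Model: a linearly elastic bar under uniaxial load, so epsilon_lateral = -nu·epsilon_axial.
Solve for epsilon_axial: epsilon_axial = -epsilon_lateral / nu.
Substitute:
  epsilon_axial = -(-0.0005032) / 0.34
  epsilon_axial = 0.00148
Final answer: epsilon_axial = 0.00148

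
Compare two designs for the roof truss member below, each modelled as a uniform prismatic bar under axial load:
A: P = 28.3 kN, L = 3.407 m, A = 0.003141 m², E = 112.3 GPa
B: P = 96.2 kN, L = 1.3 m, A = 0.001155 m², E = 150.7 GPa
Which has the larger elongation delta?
Model: a uniform prismatic bar under axial load, so delta = (P·L) / (A·E) (SI units).
  A: delta = (28300 × 3.407) / (0.003141 × (1.123 × 10¹¹)) = 0.0002733 m = 0.2733 mm
  B: delta = (96200 × 1.3) / (0.001155 × (1.507 × 10¹¹)) = 0.0007185 m = 0.7185 mm
0.7185 mm > 0.2733 mm, so B is larger.
Final answer: B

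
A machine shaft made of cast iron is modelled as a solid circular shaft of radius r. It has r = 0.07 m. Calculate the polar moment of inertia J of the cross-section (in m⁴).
Model: a solid circular shaft of radius r, so J = (π·r^4) / 2.
Substitute:
  J = (π × 0.07^4) / 2
  J = 3.771 × 10⁻⁵ m⁴
Final answer: J = 3.771 × 10⁻⁵ m⁴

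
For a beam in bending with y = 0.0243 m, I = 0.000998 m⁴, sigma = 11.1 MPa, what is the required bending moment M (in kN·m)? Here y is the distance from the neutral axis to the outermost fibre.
Model: a beam in bending, so sigma = (M·y) / I.
Solve for M: M = (sigma·I) / y.
Convert to SI units:
  sigma = 11.1 MPa = 1.11 × 10⁷ Pa
Substitute:
  M = ((1.11 × 10⁷) × 0.000998) / 0.0243
  M = 455900 N·m
Convert: M = 455900 N·m = 455.9 kN·m
Final answer: M = 455.9 kN·m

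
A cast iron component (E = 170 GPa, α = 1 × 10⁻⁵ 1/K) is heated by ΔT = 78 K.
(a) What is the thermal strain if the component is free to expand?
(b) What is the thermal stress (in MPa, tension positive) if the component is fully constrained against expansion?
(a) Free thermal strain ε_th = α·ΔT = (1 × 10⁻⁵) × 78 = 0.00078
(b) Fully constrained, the expansion is suppressed, so σ = -E·α·ΔT. Convert E = 170 GPa = 1.7 × 10¹¹ Pa.
  σ = -(1.7 × 10¹¹) × (1 × 10⁻⁵) × 78 = -1.326 × 10⁸ Pa = -132.6 MPa (compressive)
Final answer: (a) ε_th = 0.00078, (b) σ = -132.6 MPa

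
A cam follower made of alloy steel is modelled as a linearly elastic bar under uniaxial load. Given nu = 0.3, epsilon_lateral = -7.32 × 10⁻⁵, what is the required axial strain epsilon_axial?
Model: a linearly elastic bar under uniaxial load, so epsilon_lateral = -nu·epsilon_axial.
Solve for epsilon_axial: epsilon_axial = -epsilon_lateral / nu.
Substitute:
  epsilon_axial = -(-7.32 × 10⁻⁵) / 0.3
  epsilon_axial = 0.000244
Final answer: epsilon_axial = 0.000244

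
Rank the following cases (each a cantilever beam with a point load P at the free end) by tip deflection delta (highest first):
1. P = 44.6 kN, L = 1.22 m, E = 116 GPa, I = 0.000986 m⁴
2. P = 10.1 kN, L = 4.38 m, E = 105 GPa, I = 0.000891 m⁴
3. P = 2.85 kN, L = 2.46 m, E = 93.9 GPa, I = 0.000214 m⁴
Model: a cantilever beam with a point load P at the free end, so delta = (P·L^3) / (3·E·I) (SI units).
  Case 1: delta = (44600 × 1.22^3) / (3 × (1.16 × 10¹¹) × 0.000986) = 0.000236 m = 0.236 mm
  Case 2: delta = (10100 × 4.38^3) / (3 × (1.05 × 10¹¹) × 0.000891) = 0.003024 m = 3.024 mm
  Case 3: delta = (2850 × 2.46^3) / (3 × (9.39 × 10¹⁰) × 0.000214) = 0.0007038 m = 0.7038 mm
Ordering: 3.024 mm (case 2) > 0.7038 mm (case 3) > 0.236 mm (case 1)
Final answer: 2, 3, 1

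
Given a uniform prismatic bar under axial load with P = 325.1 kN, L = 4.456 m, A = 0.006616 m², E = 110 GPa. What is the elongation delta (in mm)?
Model: a uniform prismatic bar under axial load, so delta = (P·L) / (A·E).
Convert to SI units:
  P = 325.1 kN = 325100 N
  E = 110 GPa = 1.1 × 10¹¹ Pa
Substitute:
  delta = (325100 × 4.456) / (0.006616 × (1.1 × 10¹¹))
  delta = 0.001991 m
Convert: delta = 0.001991 m = 1.991 mm
Final answer: delta = 1.991 mm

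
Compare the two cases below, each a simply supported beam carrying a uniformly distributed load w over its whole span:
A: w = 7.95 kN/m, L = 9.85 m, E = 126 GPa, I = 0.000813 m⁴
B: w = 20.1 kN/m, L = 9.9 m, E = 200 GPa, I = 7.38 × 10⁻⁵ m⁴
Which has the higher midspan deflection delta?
Model: a simply supported beam carrying a uniformly distributed load w over its whole span, so delta = (5·w·L^4) / (384·E·I) (SI units).
  A: delta = (5 × 7950 × 9.85^4) / (384 × (1.26 × 10¹¹) × 0.000813) = 0.009512 m = 9.512 mm
  B: delta = (5 × 20100 × 9.9^4) / (384 × (2 × 10¹¹) × (7.38 × 10⁻⁵)) = 0.1703 m = 170.3 mm
170.3 mm > 9.512 mm, so B is larger.
Final answer: B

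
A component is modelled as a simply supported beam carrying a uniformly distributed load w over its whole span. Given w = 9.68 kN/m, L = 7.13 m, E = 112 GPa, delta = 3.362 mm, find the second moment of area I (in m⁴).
Model: a simply supported beam carrying a uniformly distributed load w over its whole span, so delta = (5·w·L^4) / (384·E·I).
Solve for I: I = (5·w·L^4) / (384·delta·E).
Convert to SI units:
  w = 9.68 kN/m = 9680 N/m
  E = 112 GPa = 1.12 × 10¹¹ Pa
  delta = 3.362 mm = 0.003362 m
Substitute:
  I = (5 × 9680 × 7.13^4) / (384 × 0.003362 × (1.12 × 10¹¹))
  I = 0.0008651 m⁴
Final answer: I = 0.0008651 m⁴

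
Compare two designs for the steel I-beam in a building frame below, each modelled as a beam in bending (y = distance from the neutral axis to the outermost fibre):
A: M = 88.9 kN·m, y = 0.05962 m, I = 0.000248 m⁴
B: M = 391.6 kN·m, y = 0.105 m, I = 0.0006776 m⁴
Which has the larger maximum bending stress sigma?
Model: a beam in bending (y = distance from the neutral axis to the outermost fibre), so sigma = (M·y) / I (SI units).
  A: sigma = (88900 × 0.05962) / 0.000248 = 2.137 × 10⁷ Pa = 21.37 MPa
  B: sigma = (391600 × 0.105) / 0.0006776 = 6.068 × 10⁷ Pa = 60.68 MPa
60.68 MPa > 21.37 MPa, so B is larger.
Final answer: B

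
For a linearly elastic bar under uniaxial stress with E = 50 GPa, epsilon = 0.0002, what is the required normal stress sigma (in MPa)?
Model: a linearly elastic bar under uniaxial stress, so epsilon = sigma / E.
Solve for sigma: sigma = epsilon·E.
Convert to SI units:
  E = 50 GPa = 5 × 10¹⁰ Pa
Substitute:
  sigma = 0.0002 × (5 × 10¹⁰)
  sigma = 1 × 10⁷ Pa
Convert: sigma = 1 × 10⁷ Pa = 10 MPa
Final answer: sigma = 10 MPa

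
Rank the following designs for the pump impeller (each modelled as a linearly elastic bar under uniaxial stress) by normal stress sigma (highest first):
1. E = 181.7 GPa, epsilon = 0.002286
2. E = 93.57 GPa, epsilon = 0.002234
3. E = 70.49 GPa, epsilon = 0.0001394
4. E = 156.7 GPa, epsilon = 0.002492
Model: a linearly elastic bar under uniaxial stress, so sigma = E·epsilon (SI units).
  Case 1: sigma = (1.817 × 10¹¹) × 0.002286 = 4.154 × 10⁸ Pa = 415.4 MPa
  Case 2: sigma = (9.357 × 10¹⁰) × 0.002234 = 2.09 × 10⁸ Pa = 209 MPa
  Case 3: sigma = (7.049 × 10¹⁰) × 0.0001394 = 9.826 × 10⁶ Pa = 9.826 MPa
  Case 4: sigma = (1.567 × 10¹¹) × 0.002492 = 3.905 × 10⁸ Pa = 390.5 MPa
Ordering: 415.4 MPa (case 1) > 390.5 MPa (case 4) > 209 MPa (case 2) > 9.826 MPa (case 3)
Final answer: 1, 4, 2, 3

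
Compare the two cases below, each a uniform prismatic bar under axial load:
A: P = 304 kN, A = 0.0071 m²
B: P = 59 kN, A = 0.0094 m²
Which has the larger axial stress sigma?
Model: a uniform prismatic bar under axial load, so sigma = P / A (SI units).
  A: sigma = 304000 / 0.0071 = 4.282 × 10⁷ Pa = 42.82 MPa
  B: sigma = 59000 / 0.0094 = 6.277 × 10⁶ Pa = 6.277 MPa
42.82 MPa > 6.277 MPa, so A is larger.
Final answer: A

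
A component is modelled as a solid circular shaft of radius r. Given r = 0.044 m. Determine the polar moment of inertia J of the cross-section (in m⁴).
Model: a solid circular shaft of radius r, so J = (π·r^4) / 2.
Substitute:
  J = (π × 0.044^4) / 2
  J = 5.887 × 10⁻⁶ m⁴
Final answer: J = 5.887 × 10⁻⁶ m⁴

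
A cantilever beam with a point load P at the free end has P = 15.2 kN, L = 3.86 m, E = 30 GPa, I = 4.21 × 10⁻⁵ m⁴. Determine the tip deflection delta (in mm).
Model: a cantilever beam with a point load P at the free end, so delta = (P·L^3) / (3·E·I).
Convert to SI units:
  P = 15.2 kN = 15200 N
  E = 30 GPa = 3 × 10¹⁰ Pa
Substitute:
  delta = (15200 × 3.86^3) / (3 × (3 × 10¹⁰) × (4.21 × 10⁻⁵))
  delta = 0.2307 m
Convert: delta = 0.2307 m = 230.7 mm
Final answer: delta = 230.7 mm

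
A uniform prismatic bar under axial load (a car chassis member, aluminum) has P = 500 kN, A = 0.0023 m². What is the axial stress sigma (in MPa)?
Model: a uniform prismatic bar under axial load, so sigma = P / A.
Convert to SI units:
  P = 500 kN = 500000 N
Substitute:
  sigma = 500000 / 0.0023
  sigma = 2.174 × 10⁸ Pa
Convert: sigma = 2.174 × 10⁸ Pa = 217.4 MPa
Final answer: sigma = 217.4 MPa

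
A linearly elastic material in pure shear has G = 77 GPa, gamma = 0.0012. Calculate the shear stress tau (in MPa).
Model: a linearly elastic material in pure shear, so tau = G·gamma.
Convert to SI units:
  G = 77 GPa = 7.7 × 10¹⁰ Pa
Substitute:
  tau = (7.7 × 10¹⁰) × 0.0012
  tau = 9.24 × 10⁷ Pa
Convert: tau = 9.24 × 10⁷ Pa = 92.4 MPa
Final answer: tau = 92.4 MPa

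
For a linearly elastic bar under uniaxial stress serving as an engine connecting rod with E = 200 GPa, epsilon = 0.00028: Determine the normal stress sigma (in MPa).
Model: a linearly elastic bar under uniaxial stress, so sigma = E·epsilon.
Convert to SI units:
  E = 200 GPa = 2 × 10¹¹ Pa
Substitute:
  sigma = (2 × 10¹¹) × 0.00028
  sigma = 5.6 × 10⁷ Pa
Convert: sigma = 5.6 × 10⁷ Pa = 56 MPa
Final answer: sigma = 56 MPa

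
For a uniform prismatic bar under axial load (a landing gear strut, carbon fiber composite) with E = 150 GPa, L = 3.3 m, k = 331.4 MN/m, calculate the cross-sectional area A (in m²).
Model: a uniform prismatic bar under axial load, so k = (A·E) / L.
Solve for A: A = (k·L) / E.
Convert to SI units:
  E = 150 GPa = 1.5 × 10¹¹ Pa
  k = 331.4 MN/m = 3.314 × 10⁸ N/m
Substitute:
  A = ((3.314 × 10⁸) × 3.3) / (1.5 × 10¹¹)
  A = 0.007291 m²
Final answer: A = 0.007291 m²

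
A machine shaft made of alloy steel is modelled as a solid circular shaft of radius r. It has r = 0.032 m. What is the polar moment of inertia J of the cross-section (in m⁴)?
Model: a solid circular shaft of radius r, so J = (π·r^4) / 2.
Substitute:
  J = (π × 0.032^4) / 2
  J = 1.647 × 10⁻⁶ m⁴
Final answer: J = 1.647 × 10⁻⁶ m⁴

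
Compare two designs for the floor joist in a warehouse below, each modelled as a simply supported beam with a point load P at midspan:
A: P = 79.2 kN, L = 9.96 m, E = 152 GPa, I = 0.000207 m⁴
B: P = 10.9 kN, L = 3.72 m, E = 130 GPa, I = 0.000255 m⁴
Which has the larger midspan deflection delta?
Model: a simply supported beam with a point load P at midspan, so delta = (P·L^3) / (48·E·I) (SI units).
  A: delta = (79200 × 9.96^3) / (48 × (1.52 × 10¹¹) × 0.000207) = 0.05181 m = 51.81 mm
  B: delta = (10900 × 3.72^3) / (48 × (1.3 × 10¹¹) × 0.000255) = 0.0003526 m = 0.3526 mm
51.81 mm > 0.3526 mm, so A is larger.
Final answer: A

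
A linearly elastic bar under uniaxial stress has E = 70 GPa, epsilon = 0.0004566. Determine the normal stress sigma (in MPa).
Model: a linearly elastic bar under uniaxial stress, so sigma = E·epsilon.
Convert to SI units:
  E = 70 GPa = 7 × 10¹⁰ Pa
Substitute:
  sigma = (7 × 10¹⁰) × 0.0004566
  sigma = 3.196 × 10⁷ Pa
Convert: sigma = 3.196 × 10⁷ Pa = 31.96 MPa
Final answer: sigma = 31.96 MPa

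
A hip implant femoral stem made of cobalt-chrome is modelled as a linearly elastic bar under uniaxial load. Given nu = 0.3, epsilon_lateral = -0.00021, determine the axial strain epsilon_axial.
Model: a linearly elastic bar under uniaxial load, so epsilon_lateral = -nu·epsilon_axial.
Solve for epsilon_axial: epsilon_axial = -epsilon_lateral / nu.
Substitute:
  epsilon_axial = -(-0.00021) / 0.3
  epsilon_axial = 0.0007
Final answer: epsilon_axial = 0.0007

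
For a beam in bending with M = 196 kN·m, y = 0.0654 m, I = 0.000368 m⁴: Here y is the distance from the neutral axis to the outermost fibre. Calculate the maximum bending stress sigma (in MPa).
Model: a beam in bending, so sigma = (M·y) / I.
Convert to SI units:
  M = 196 kN·m = 196000 N·m
Substitute:
  sigma = (196000 × 0.0654) / 0.000368
  sigma = 3.483 × 10⁷ Pa
Convert: sigma = 3.483 × 10⁷ Pa = 34.83 MPa
Final answer: sigma = 34.83 MPa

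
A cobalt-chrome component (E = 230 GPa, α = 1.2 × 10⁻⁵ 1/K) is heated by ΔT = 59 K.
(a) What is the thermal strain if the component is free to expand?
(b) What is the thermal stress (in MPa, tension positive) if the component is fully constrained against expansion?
(a) Free thermal strain ε_th = α·ΔT = (1.2 × 10⁻⁵) × 59 = 0.000708
(b) Fully constrained, the expansion is suppressed, so σ = -E·α·ΔT. Convert E = 230 GPa = 2.3 × 10¹¹ Pa.
  σ = -(2.3 × 10¹¹) × (1.2 × 10⁻⁵) × 59 = -1.628 × 10⁸ Pa = -162.8 MPa (compressive)
Final answer: (a) ε_th = 0.000708, (b) σ = -162.8 MPa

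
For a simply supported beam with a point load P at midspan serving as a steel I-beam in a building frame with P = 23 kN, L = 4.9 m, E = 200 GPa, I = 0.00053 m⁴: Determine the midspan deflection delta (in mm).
Model: a simply supported beam with a point load P at midspan, so delta = (P·L^3) / (48·E·I).
Convert to SI units:
  P = 23 kN = 23000 N
  E = 200 GPa = 2 × 10¹¹ Pa
Substitute:
  delta = (23000 × 4.9^3) / (48 × (2 × 10¹¹) × 0.00053)
  delta = 0.0005318 m
Convert: delta = 0.0005318 m = 0.5318 mm
Final answer: delta = 0.5318 mm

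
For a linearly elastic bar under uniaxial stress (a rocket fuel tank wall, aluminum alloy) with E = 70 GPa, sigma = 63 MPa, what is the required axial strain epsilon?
Model: a linearly elastic bar under uniaxial stress, so sigma = E·epsilon.
Solve for epsilon: epsilon = sigma / E.
Convert to SI units:
  E = 70 GPa = 7 × 10¹⁰ Pa
  sigma = 63 MPa = 6.3 × 10⁷ Pa
Substitute:
  epsilon = (6.3 × 10⁷) / (7 × 10¹⁰)
  epsilon = 0.0009
Final answer: epsilon = 0.0009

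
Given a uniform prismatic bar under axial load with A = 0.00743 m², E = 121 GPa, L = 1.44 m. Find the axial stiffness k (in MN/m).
Model: a uniform prismatic bar under axial load, so k = (A·E) / L.
Convert to SI units:
  E = 121 GPa = 1.21 × 10¹¹ Pa
Substitute:
  k = (0.00743 × (1.21 × 10¹¹)) / 1.44
  k = 6.243 × 10⁸ N/m
Convert: k = 6.243 × 10⁸ N/m = 624.3 MN/m
Final answer: k = 624.3 MN/m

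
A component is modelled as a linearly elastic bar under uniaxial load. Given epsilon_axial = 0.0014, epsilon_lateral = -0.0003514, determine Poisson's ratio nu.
Model: a linearly elastic bar under uniaxial load, so epsilon_lateral = -nu·epsilon_axial.
Solve for nu: nu = -epsilon_lateral / epsilon_axial.
Substitute:
  nu = -(-0.0003514) / 0.0014
  nu = 0.251
Final answer: nu = 0.251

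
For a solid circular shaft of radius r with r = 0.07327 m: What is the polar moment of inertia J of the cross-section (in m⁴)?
Model: a solid circular shaft of radius r, so J = (π·r^4) / 2.
Substitute:
  J = (π × 0.07327^4) / 2
  J = 4.527 × 10⁻⁵ m⁴
Final answer: J = 4.527 × 10⁻⁵ m⁴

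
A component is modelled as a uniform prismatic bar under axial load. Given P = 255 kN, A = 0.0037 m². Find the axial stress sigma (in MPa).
Model: a uniform prismatic bar under axial load, so sigma = P / A.
Convert to SI units:
  P = 255 kN = 255000 N
Substitute:
  sigma = 255000 / 0.0037
  sigma = 6.892 × 10⁷ Pa
Convert: sigma = 6.892 × 10⁷ Pa = 68.92 MPa
Final answer: sigma = 68.92 MPa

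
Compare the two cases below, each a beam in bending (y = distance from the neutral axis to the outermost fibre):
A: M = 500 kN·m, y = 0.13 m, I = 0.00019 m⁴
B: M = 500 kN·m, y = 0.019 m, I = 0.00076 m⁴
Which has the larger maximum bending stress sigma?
Model: a beam in bending (y = distance from the neutral axis to the outermost fibre), so sigma = (M·y) / I (SI units).
  A: sigma = (500000 × 0.13) / 0.00019 = 3.421 × 10⁸ Pa = 342.1 MPa
  B: sigma = (500000 × 0.019) / 0.00076 = 1.25 × 10⁷ Pa = 12.5 MPa
342.1 MPa > 12.5 MPa, so A is larger.
Final answer: A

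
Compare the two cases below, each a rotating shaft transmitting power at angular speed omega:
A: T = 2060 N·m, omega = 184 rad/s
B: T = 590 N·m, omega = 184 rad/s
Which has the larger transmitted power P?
Model: a rotating shaft transmitting power at angular speed omega, so P = T·omega (SI units).
  A: P = 2060 × 184 = 379000 W = 379 kW
  B: P = 590 × 184 = 108600 W = 108.6 kW
379 kW > 108.6 kW, so A is larger.
Final answer: A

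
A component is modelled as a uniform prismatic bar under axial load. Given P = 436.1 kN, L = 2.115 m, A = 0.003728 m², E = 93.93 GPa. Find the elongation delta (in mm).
Model: a uniform prismatic bar under axial load, so delta = (P·L) / (A·E).
Convert to SI units:
  P = 436.1 kN = 436100 N
  E = 93.93 GPa = 9.393 × 10¹⁰ Pa
Substitute:
  delta = (436100 × 2.115) / (0.003728 × (9.393 × 10¹⁰))
  delta = 0.002634 m
Convert: delta = 0.002634 m = 2.634 mm
Final answer: delta = 2.634 mm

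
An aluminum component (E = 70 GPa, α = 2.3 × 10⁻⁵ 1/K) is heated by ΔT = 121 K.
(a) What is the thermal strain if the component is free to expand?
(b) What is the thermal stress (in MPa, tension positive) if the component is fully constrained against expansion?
(a) Free thermal strain ε_th = α·ΔT = (2.3 × 10⁻⁵) × 121 = 0.002783
(b) Fully constrained, the expansion is suppressed, so σ = -E·α·ΔT. Convert E = 70 GPa = 7 × 10¹⁰ Pa.
  σ = -(7 × 10¹⁰) × (2.3 × 10⁻⁵) × 121 = -1.948 × 10⁸ Pa = -194.8 MPa (compressive)
Final answer: (a) ε_th = 0.002783, (b) σ = -194.8 MPa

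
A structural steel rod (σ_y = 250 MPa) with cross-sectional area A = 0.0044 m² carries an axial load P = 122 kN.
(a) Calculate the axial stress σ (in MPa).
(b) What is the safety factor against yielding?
(a) Axial stress σ = P/A. Convert P = 122 kN = 122000 N.
  σ = 122000 / 0.0044 = 2.773 × 10⁷ Pa = 27.73 MPa
(b) Safety factor SF = σ_y/σ = 250 / 27.73 = 9.016
Final answer: (a) σ = 27.73 MPa, (b) SF = 9.016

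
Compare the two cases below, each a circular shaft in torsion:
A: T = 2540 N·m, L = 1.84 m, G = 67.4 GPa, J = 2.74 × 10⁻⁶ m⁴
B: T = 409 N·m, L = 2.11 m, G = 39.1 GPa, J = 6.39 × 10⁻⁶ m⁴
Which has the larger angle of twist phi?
Model: a circular shaft in torsion, so phi = (T·L) / (G·J) (SI units).
  A: phi = (2540 × 1.84) / ((6.74 × 10¹⁰) × (2.74 × 10⁻⁶)) = 0.02531 rad = 1.45°
  B: phi = (409 × 2.11) / ((3.91 × 10¹⁰) × (6.39 × 10⁻⁶)) = 0.003454 rad = 0.1979°
1.45° > 0.1979°, so A is larger.
Final answer: A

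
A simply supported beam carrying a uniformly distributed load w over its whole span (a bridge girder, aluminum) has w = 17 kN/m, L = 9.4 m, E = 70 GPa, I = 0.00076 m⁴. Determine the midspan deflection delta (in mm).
Model: a simply supported beam carrying a uniformly distributed load w over its whole span, so delta = (5·w·L^4) / (384·E·I).
Convert to SI units:
  w = 17 kN/m = 17000 N/m
  E = 70 GPa = 7 × 10¹⁰ Pa
Substitute:
  delta = (5 × 17000 × 9.4^4) / (384 × (7 × 10¹⁰) × 0.00076)
  delta = 0.03249 m
Convert: delta = 0.03249 m = 32.49 mm
Final answer: delta = 32.49 mm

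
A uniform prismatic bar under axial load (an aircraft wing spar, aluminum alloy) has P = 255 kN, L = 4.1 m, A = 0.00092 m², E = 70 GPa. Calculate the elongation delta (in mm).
Model: a uniform prismatic bar under axial load, so delta = (P·L) / (A·E).
Convert to SI units:
  P = 255 kN = 255000 N
  E = 70 GPa = 7 × 10¹⁰ Pa
Substitute:
  delta = (255000 × 4.1) / (0.00092 × (7 × 10¹⁰))
  delta = 0.01623 m
Convert: delta = 0.01623 m = 16.23 mm
Final answer: delta = 16.23 mm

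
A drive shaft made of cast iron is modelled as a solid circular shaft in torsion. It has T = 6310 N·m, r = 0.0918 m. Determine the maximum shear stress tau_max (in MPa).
Model: a solid circular shaft in torsion, so tau_max = (2·T) / (π·r^3).
Substitute:
  tau_max = (2 × 6310) / (π × 0.0918^3)
  tau_max = 5.193 × 10⁶ Pa
Convert: tau_max = 5.193 × 10⁶ Pa = 5.193 MPa
Final answer: tau_max = 5.193 MPa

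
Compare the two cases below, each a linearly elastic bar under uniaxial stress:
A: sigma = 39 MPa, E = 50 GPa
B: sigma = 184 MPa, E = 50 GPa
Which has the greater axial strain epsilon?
Model: a linearly elastic bar under uniaxial stress, so epsilon = sigma / E (SI units).
  A: epsilon = (3.9 × 10⁷) / (5 × 10¹⁰) = 0.00078
  B: epsilon = (1.84 × 10⁸) / (5 × 10¹⁰) = 0.00368
0.00368 > 0.00078, so B is larger.
Final answer: B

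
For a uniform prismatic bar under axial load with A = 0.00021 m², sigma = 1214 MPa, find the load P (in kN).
Model: a uniform prismatic bar under axial load, so sigma = P / A.
Solve for P: P = sigma·A.
Convert to SI units:
  sigma = 1214 MPa = 1.214 × 10⁹ Pa
Substitute:
  P = (1.214 × 10⁹) × 0.00021
  P = 254900 N
Convert: P = 254900 N = 254.9 kN
Final answer: P = 254.9 kN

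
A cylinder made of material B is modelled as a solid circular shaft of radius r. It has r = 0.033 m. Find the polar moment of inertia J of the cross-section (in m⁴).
Model: a solid circular shaft of radius r, so J = (π·r^4) / 2.
Substitute:
  J = (π × 0.033^4) / 2
  J = 1.863 × 10⁻⁶ m⁴
Final answer: J = 1.863 × 10⁻⁶ m⁴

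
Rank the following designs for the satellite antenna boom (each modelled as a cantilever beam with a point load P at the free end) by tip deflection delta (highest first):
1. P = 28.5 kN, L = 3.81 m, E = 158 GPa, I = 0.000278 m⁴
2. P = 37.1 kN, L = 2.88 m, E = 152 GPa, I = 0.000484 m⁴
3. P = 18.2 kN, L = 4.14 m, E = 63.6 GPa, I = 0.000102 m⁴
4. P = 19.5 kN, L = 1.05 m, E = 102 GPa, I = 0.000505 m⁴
Model: a cantilever beam with a point load P at the free end, so delta = (P·L^3) / (3·E·I) (SI units).
  Case 1: delta = (28500 × 3.81^3) / (3 × (1.58 × 10¹¹) × 0.000278) = 0.01196 m = 11.96 mm
  Case 2: delta = (37100 × 2.88^3) / (3 × (1.52 × 10¹¹) × 0.000484) = 0.004016 m = 4.016 mm
  Case 3: delta = (18200 × 4.14^3) / (3 × (6.36 × 10¹⁰) × 0.000102) = 0.06636 m = 66.36 mm
  Case 4: delta = (19500 × 1.05^3) / (3 × (1.02 × 10¹¹) × 0.000505) = 0.0001461 m = 0.1461 mm
Ordering: 66.36 mm (case 3) > 11.96 mm (case 1) > 4.016 mm (case 2) > 0.1461 mm (case 4)
Final answer: 3, 1, 2, 4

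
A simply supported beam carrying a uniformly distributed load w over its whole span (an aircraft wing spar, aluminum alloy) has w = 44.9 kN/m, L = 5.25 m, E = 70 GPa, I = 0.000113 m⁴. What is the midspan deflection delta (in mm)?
Model: a simply supported beam carrying a uniformly distributed load w over its whole span, so delta = (5·w·L^4) / (384·E·I).
Convert to SI units:
  w = 44.9 kN/m = 44900 N/m
  E = 70 GPa = 7 × 10¹⁰ Pa
Substitute:
  delta = (5 × 44900 × 5.25^4) / (384 × (7 × 10¹⁰) × 0.000113)
  delta = 0.05615 m
Convert: delta = 0.05615 m = 56.15 mm
Final answer: delta = 56.15 mm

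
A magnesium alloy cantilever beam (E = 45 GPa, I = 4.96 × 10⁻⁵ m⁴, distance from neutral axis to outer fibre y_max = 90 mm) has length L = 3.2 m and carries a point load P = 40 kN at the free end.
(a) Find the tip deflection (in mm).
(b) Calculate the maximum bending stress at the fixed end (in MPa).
(a) Tip deflection of a cantilever with an end point load: δ = P·L^3 / (3·E·I). Convert P = 40 kN = 40000 N, E = 45 GPa = 4.5 × 10¹⁰ Pa.
  δ = (40000 × 3.2^3) / (3 × (4.5 × 10¹⁰) × (4.96 × 10⁻⁵)) = 0.1957 m = 195.7 mm
(b) Maximum bending moment at the fixed end: M = P·L = 40000 × 3.2 = 128000 N·m. Convert y_max = 90 mm = 0.09 m.
  σ = M·y_max / I = (128000 × 0.09) / (4.96 × 10⁻⁵) = 2.323 × 10⁸ Pa = 232.3 MPa
Final answer: (a) δ = 195.7 mm, (b) σ = 232.3 MPa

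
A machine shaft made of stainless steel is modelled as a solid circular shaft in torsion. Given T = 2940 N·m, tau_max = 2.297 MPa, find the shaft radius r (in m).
Model: a solid circular shaft in torsion, so tau_max = (2·T) / (π·r^3).
Solve for r: r = ((2·T) / (π·tau_max))^(1/3).
Convert to SI units:
  tau_max = 2.297 MPa = 2.297 × 10⁶ Pa
Substitute:
  r = ((2 × 2940) / (π × (2.297 × 10⁶)))^(1/3)
  r = 0.0934 m
Final answer: r = 0.0934 m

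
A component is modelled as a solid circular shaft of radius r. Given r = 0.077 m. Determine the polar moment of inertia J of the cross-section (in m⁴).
Model: a solid circular shaft of radius r, so J = (π·r^4) / 2.
Substitute:
  J = (π × 0.077^4) / 2
  J = 5.522 × 10⁻⁵ m⁴
Final answer: J = 5.522 × 10⁻⁵ m⁴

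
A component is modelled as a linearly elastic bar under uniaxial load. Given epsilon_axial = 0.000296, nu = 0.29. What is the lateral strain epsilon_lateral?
Model: a linearly elastic bar under uniaxial load, so epsilon_lateral = -nu·epsilon_axial.
Substitute:
  epsilon_lateral = -(0.29 × 0.000296)
  epsilon_lateral = -8.584 × 10⁻⁵
Final answer: epsilon_lateral = -8.584 × 10⁻⁵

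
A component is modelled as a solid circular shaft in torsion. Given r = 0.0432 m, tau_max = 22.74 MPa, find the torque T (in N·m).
Model: a solid circular shaft in torsion, so tau_max = (2·T) / (π·r^3).
Solve for T: T = (π·tau_max·r^3) / 2.
Convert to SI units:
  tau_max = 22.74 MPa = 2.274 × 10⁷ Pa
Substitute:
  T = (π × (2.274 × 10⁷) × 0.0432^3) / 2
  T = 2880 N·m
Final answer: T = 2880 N·m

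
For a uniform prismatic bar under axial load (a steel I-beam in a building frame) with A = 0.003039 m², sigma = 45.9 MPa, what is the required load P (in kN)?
Model: a uniform prismatic bar under axial load, so sigma = P / A.
Solve for P: P = sigma·A.
Convert to SI units:
  sigma = 45.9 MPa = 4.59 × 10⁷ Pa
Substitute:
  P = (4.59 × 10⁷) × 0.003039
  P = 139500 N
Convert: P = 139500 N = 139.5 kN
Final answer: P = 139.5 kN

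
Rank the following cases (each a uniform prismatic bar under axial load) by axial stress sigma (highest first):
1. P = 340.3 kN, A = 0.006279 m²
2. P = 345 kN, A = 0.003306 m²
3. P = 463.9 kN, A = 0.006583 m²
Model: a uniform prismatic bar under axial load, so sigma = P / A (SI units).
  Case 1: sigma = 340300 / 0.006279 = 5.42 × 10⁷ Pa = 54.2 MPa
  Case 2: sigma = 345000 / 0.003306 = 1.044 × 10⁸ Pa = 104.4 MPa
  Case 3: sigma = 463900 / 0.006583 = 7.047 × 10⁷ Pa = 70.47 MPa
Ordering: 104.4 MPa (case 2) > 70.47 MPa (case 3) > 54.2 MPa (case 1)
Final answer: 2, 3, 1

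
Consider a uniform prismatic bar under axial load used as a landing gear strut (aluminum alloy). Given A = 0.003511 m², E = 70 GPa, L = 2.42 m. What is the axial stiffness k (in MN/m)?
Model: a uniform prismatic bar under axial load, so k = (A·E) / L.
Convert to SI units:
  E = 70 GPa = 7 × 10¹⁰ Pa
Substitute:
  k = (0.003511 × (7 × 10¹⁰)) / 2.42
  k = 1.016 × 10⁸ N/m
Convert: k = 1.016 × 10⁸ N/m = 101.6 MN/m
Final answer: k = 101.6 MN/m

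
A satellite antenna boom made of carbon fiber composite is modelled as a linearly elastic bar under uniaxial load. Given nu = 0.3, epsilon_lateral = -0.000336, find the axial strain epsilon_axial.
Model: a linearly elastic bar under uniaxial load, so epsilon_lateral = -nu·epsilon_axial.
Solve for epsilon_axial: epsilon_axial = -epsilon_lateral / nu.
Substitute:
  epsilon_axial = -(-0.000336) / 0.3
  epsilon_axial = 0.00112
Final answer: epsilon_axial = 0.00112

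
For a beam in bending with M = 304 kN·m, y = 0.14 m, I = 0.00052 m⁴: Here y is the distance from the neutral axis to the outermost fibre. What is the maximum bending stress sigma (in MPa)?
Model: a beam in bending, so sigma = (M·y) / I.
Convert to SI units:
  M = 304 kN·m = 304000 N·m
Substitute:
  sigma = (304000 × 0.14) / 0.00052
  sigma = 8.185 × 10⁷ Pa
Convert: sigma = 8.185 × 10⁷ Pa = 81.85 MPa
Final answer: sigma = 81.85 MPa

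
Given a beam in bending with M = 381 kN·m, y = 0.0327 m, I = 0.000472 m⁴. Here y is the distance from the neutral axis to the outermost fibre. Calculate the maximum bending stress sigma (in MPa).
Model: a beam in bending, so sigma = (M·y) / I.
Convert to SI units:
  M = 381 kN·m = 381000 N·m
Substitute:
  sigma = (381000 × 0.0327) / 0.000472
  sigma = 2.64 × 10⁷ Pa
Convert: sigma = 2.64 × 10⁷ Pa = 26.4 MPa
Final answer: sigma = 26.4 MPa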